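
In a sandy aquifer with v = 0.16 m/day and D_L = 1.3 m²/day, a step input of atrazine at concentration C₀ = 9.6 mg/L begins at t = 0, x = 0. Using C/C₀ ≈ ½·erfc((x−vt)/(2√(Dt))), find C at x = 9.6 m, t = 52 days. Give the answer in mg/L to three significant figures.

For a continuous step input, C/C₀ ≈ ½·erfc((x−vt)/(2√(Dt))).
vt = 0.16 × 52 = 8.32 m and 2√(Dt) = 2√(1.3 × 52) = 16.44 m.
Argument (x−vt)/(2√(Dt)) = (9.6 − 8.32)/16.44 = 0.07786; ½·erfc(0.07786) = 0.4562.
C = 9.6 × 0.4562 = 4.38 mg/L.

4.38 mg/L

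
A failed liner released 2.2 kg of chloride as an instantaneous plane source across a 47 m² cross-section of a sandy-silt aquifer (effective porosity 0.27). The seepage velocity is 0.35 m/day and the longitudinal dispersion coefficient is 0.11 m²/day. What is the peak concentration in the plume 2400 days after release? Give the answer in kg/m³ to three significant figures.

The peak of an instantaneous 1D plume sits at x = vt; there the Gaussian factor is 1 and C_max = M/(n_e·A·√(4πDt)), where n_e·A is the pore area the mass is dissolved in.
√(4πDt) = √(4π × 0.11 × 2400) = 57.60 m, so C_max = 2.2/(0.27 × 47 × 57.60) = 0.00301 kg/m³.

0.00301 kg/m³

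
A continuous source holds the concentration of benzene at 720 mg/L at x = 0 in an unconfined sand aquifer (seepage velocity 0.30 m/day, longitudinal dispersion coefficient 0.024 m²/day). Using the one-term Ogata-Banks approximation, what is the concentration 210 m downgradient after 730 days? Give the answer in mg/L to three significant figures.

674 mg/L

For a continuous step input, C/C₀ ≈ ½·erfc((x−vt)/(2√(Dt))).
vt = 0.30 × 730 = 219 m and 2√(Dt) = 2√(0.024 × 730) = 8.371 m.
Argument (x−vt)/(2√(Dt)) = (210 − 219)/8.371 = -1.075; ½·erfc(-1.075) = 0.9358.
C = 720 × 0.9358 = 674 mg/L.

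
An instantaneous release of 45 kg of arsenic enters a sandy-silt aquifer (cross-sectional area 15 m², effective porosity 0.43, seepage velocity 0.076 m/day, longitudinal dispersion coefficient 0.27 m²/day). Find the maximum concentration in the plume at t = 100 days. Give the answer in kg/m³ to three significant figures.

The peak of an instantaneous 1D plume sits at x = vt; there the Gaussian factor is 1 and C_max = M/(n_e·A·√(4πDt)), where n_e·A is the pore area the mass is dissolved in.
√(4πDt) = √(4π × 0.27 × 100) = 18.42 m, so C_max = 45/(0.43 × 15 × 18.42) = 0.379 kg/m³.

0.379 kg/m³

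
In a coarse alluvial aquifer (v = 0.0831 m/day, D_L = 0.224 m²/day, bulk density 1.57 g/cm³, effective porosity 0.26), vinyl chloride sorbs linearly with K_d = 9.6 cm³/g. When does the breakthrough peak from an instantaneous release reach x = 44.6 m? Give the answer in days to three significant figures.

29800 days

Retardation factor R = 1 + ρ_b·K_d/n = 1 + 1.57 × 9.6/0.26 = 58.97.
Sorption retards both mechanisms: v_R = v/R = 0.001409 m/day, D_R = D/R = 0.003799 m²/day.
Peak time from v_R²t² + 2D_R t − x² = 0: t = (√(D_R² + v_R²x²) − D_R)/v_R².
√(D_R² + v_R²x²) = √(0.003799² + 0.001409² × 44.6²) = 0.06296; v_R² = 1.985e-06.
t = (0.06296 − 0.003799)/1.985e-06 = 29800 days.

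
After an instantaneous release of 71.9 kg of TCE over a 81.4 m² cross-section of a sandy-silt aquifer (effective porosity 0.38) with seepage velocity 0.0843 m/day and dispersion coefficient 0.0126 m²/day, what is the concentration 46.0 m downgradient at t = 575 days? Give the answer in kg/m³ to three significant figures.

For an instantaneous plane source, C(x,t) = M/(n_e·A·√(4πDt)) · exp(−(x−vt)²/(4Dt)), with n_e·A the pore (flow) area.
Plume center vt = 0.0843 × 575 = 48.4725 m, so the well at 46.0 m is 2.4725 m upgradient of the peak.
√(4πDt) = 9.542 m, giving peak height M/(n_e·A·√(4πDt)) = 71.9/(0.38 × 81.4 × 9.542) = 0.2436 kg/m³.
(x−vt)²/(4Dt) = (-2.4725)²/(4 × 0.0126 × 575) = 0.2109; exp(−0.2109) = 0.8099.
C = 0.2436 × 0.8099 = 0.197 kg/m³.

0.197 kg/m³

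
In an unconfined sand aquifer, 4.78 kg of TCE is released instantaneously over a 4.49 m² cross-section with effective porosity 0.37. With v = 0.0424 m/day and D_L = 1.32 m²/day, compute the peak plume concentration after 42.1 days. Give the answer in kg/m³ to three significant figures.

The peak of an instantaneous 1D plume sits at x = vt; there the Gaussian factor is 1 and C_max = M/(n_e·A·√(4πDt)), where n_e·A is the pore area the mass is dissolved in.
√(4πDt) = √(4π × 1.32 × 42.1) = 26.43 m, so C_max = 4.78/(0.37 × 4.49 × 26.43) = 0.109 kg/m³.

0.109 kg/m³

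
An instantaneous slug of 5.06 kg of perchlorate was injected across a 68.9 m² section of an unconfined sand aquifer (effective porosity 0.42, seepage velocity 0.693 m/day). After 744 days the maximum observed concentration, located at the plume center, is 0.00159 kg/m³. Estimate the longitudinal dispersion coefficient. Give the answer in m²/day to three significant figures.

At the plume center C_max = M/(n_e·A·√(4πDt)), so D = M²/(4πt·(n_e·A·C_max)²).
n_e·A·C_max = 0.42 × 68.9 × 0.00159 = 0.04601 kg/m.
D = 5.06²/(4π × 744 × 0.04601²) = 1.29 m²/day.

1.29 m²/day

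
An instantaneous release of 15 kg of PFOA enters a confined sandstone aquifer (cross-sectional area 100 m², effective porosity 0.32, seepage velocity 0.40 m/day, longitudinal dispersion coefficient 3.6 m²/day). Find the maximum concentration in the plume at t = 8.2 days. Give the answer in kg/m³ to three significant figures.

0.0243 kg/m³

The peak of an instantaneous 1D plume sits at x = vt; there the Gaussian factor is 1 and C_max = M/(n_e·A·√(4πDt)), where n_e·A is the pore area the mass is dissolved in.
√(4πDt) = √(4π × 3.6 × 8.2) = 19.26 m, so C_max = 15/(0.32 × 100 × 19.26) = 0.0243 kg/m³.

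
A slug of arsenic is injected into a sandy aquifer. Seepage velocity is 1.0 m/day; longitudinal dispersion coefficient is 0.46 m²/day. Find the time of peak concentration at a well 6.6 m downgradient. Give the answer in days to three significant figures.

6.16 days

For the 1D instantaneous-source solution, setting ∂C/∂t = 0 at fixed x gives v²t² + 2Dt − x² = 0, so t = (√(D² + v²x²) − D)/v².
√(D² + v²x²) = √(0.46² + 1.0² × 6.6²) = 6.616; v² = 1.
t = (6.616 − 0.46)/1 = 6.16 days (vs. the pure-advection estimate x/v = 6.60 d).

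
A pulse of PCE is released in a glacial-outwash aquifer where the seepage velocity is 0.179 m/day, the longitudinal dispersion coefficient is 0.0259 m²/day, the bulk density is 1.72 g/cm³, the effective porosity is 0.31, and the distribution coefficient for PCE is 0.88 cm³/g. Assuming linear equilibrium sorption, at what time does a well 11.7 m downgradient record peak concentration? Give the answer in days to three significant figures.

380 days

Retardation factor R = 1 + ρ_b·K_d/n = 1 + 1.72 × 0.88/0.31 = 5.883.
Sorption retards both mechanisms: v_R = v/R = 0.03043 m/day, D_R = D/R = 0.004403 m²/day.
Peak time from v_R²t² + 2D_R t − x² = 0: t = (√(D_R² + v_R²x²) − D_R)/v_R².
√(D_R² + v_R²x²) = √(0.004403² + 0.03043² × 11.7²) = 0.3561; v_R² = 0.0009260.
t = (0.3561 − 0.004403)/0.0009260 = 380 days.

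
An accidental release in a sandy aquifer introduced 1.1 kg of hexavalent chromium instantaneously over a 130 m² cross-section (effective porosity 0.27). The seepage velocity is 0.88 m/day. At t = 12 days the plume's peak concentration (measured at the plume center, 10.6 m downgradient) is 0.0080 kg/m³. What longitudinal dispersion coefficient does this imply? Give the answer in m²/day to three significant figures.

0.102 m²/day

At the plume center C_max = M/(n_e·A·√(4πDt)), so D = M²/(4πt·(n_e·A·C_max)²).
n_e·A·C_max = 0.27 × 130 × 0.0080 = 0.2808 kg/m.
D = 1.1²/(4π × 12 × 0.2808²) = 0.102 m²/day.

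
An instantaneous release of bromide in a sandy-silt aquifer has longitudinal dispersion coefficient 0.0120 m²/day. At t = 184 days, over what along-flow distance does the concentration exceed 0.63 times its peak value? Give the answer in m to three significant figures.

The plume is Gaussian with σ = √(2Dt) = √(2 × 0.0120 × 184) = 2.101 m.
C/C_peak = exp(−Δx²/(2σ²)) = 0.63 ⇒ Δx = σ·√(−2 ln 0.63) = 2.101 × 0.9613 = 2.020 m.
Width = 2Δx = 4.04 m.

4.04 m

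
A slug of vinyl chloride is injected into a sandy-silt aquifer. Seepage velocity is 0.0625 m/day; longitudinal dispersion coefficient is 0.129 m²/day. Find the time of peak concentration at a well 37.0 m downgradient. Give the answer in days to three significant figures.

For the 1D instantaneous-source solution, setting ∂C/∂t = 0 at fixed x gives v²t² + 2Dt − x² = 0, so t = (√(D² + v²x²) − D)/v².
√(D² + v²x²) = √(0.129² + 0.0625² × 37.0²) = 2.316; v² = 0.00390625.
t = (2.316 − 0.129)/0.00390625 = 560 days (vs. the pure-advection estimate x/v = 592 d).

560 days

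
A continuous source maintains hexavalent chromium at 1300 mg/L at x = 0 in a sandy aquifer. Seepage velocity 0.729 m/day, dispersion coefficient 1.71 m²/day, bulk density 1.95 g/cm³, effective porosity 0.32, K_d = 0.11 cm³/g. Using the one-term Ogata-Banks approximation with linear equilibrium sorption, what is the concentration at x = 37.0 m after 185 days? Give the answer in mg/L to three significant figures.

1280 mg/L

Retardation factor R = 1 + ρ_b·K_d/n = 1 + 1.95 × 0.11/0.32 = 1.670.
Sorption retards both mechanisms: v_R = v/R = 0.4365 m/day, D_R = D/R = 1.024 m²/day.
v_R·t = 0.4365 × 185 = 80.7525 m; 2√(D_R t) = 27.53 m; argument = (37.0 − 80.7525)/27.53 = -1.589.
C = C₀ × ½·erfc(-1.589) = 1300 × 0.9877 = 1280 mg/L.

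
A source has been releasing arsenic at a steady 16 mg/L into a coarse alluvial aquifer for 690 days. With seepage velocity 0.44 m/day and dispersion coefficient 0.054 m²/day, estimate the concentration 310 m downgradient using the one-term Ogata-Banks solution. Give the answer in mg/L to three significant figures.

3.67 mg/L

For a continuous step input, C/C₀ ≈ ½·erfc((x−vt)/(2√(Dt))).
vt = 0.44 × 690 = 303.6 m and 2√(Dt) = 2√(0.054 × 690) = 12.21 m.
Argument (x−vt)/(2√(Dt)) = (310 − 303.6)/12.21 = 0.5242; ½·erfc(0.5242) = 0.2292.
C = 16 × 0.2292 = 3.67 mg/L.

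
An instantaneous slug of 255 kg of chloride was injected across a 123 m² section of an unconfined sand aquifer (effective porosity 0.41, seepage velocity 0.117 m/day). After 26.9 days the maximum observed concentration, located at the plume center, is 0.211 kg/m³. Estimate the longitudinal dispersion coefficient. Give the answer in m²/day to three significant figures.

1.70 m²/day

At the plume center C_max = M/(n_e·A·√(4πDt)), so D = M²/(4πt·(n_e·A·C_max)²).
n_e·A·C_max = 0.41 × 123 × 0.211 = 10.64 kg/m.
D = 255²/(4π × 26.9 × 10.64²) = 1.70 m²/day.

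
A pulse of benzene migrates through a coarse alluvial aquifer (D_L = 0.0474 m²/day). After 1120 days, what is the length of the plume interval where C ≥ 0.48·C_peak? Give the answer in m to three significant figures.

The plume is Gaussian with σ = √(2Dt) = √(2 × 0.0474 × 1120) = 10.30 m.
C/C_peak = exp(−Δx²/(2σ²)) = 0.48 ⇒ Δx = σ·√(−2 ln 0.48) = 10.30 × 1.212 = 12.48 m.
Width = 2Δx = 25.0 m.

25.0 m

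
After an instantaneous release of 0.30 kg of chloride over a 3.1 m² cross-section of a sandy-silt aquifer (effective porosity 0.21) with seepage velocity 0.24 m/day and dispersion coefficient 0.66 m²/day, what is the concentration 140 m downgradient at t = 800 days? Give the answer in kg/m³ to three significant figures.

For an instantaneous plane source, C(x,t) = M/(n_e·A·√(4πDt)) · exp(−(x−vt)²/(4Dt)), with n_e·A the pore (flow) area.
Plume center vt = 0.24 × 800 = 192 m, so the well at 140 m is 52 m upgradient of the peak.
√(4πDt) = 81.46 m, giving peak height M/(n_e·A·√(4πDt)) = 0.30/(0.21 × 3.1 × 81.46) = 0.005657 kg/m³.
(x−vt)²/(4Dt) = (-52)²/(4 × 0.66 × 800) = 1.280; exp(−1.280) = 0.2780.
C = 0.005657 × 0.2780 = 0.00157 kg/m³.

0.00157 kg/m³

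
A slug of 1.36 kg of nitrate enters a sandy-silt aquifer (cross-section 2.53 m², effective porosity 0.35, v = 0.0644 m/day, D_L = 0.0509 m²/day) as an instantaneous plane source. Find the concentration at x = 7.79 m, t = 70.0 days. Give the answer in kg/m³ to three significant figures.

For an instantaneous plane source, C(x,t) = M/(n_e·A·√(4πDt)) · exp(−(x−vt)²/(4Dt)), with n_e·A the pore (flow) area.
Plume center vt = 0.0644 × 70.0 = 4.508 m, so the well at 7.79 m is 3.282 m downgradient of the peak.
√(4πDt) = 6.691 m, giving peak height M/(n_e·A·√(4πDt)) = 1.36/(0.35 × 2.53 × 6.691) = 0.2295 kg/m³.
(x−vt)²/(4Dt) = (3.282)²/(4 × 0.0509 × 70.0) = 0.7558; exp(−0.7558) = 0.4696.
C = 0.2295 × 0.4696 = 0.108 kg/m³.

0.108 kg/m³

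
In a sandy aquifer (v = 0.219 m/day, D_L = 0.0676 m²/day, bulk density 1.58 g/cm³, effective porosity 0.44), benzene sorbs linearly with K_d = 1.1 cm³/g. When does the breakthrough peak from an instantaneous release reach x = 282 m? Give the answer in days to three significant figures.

Retardation factor R = 1 + ρ_b·K_d/n = 1 + 1.58 × 1.1/0.44 = 4.950.
Sorption retards both mechanisms: v_R = v/R = 0.04424 m/day, D_R = D/R = 0.01366 m²/day.
Peak time from v_R²t² + 2D_R t − x² = 0: t = (√(D_R² + v_R²x²) − D_R)/v_R².
√(D_R² + v_R²x²) = √(0.01366² + 0.04424² × 282²) = 12.48; v_R² = 0.001957.
t = (12.48 − 0.01366)/0.001957 = 6370 days.

6370 days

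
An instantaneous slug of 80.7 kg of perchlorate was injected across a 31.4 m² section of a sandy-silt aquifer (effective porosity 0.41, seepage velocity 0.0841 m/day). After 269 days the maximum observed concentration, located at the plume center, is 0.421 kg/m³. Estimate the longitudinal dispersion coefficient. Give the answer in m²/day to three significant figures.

At the plume center C_max = M/(n_e·A·√(4πDt)), so D = M²/(4πt·(n_e·A·C_max)²).
n_e·A·C_max = 0.41 × 31.4 × 0.421 = 5.420 kg/m.
D = 80.7²/(4π × 269 × 5.420²) = 0.0656 m²/day.

0.0656 m²/day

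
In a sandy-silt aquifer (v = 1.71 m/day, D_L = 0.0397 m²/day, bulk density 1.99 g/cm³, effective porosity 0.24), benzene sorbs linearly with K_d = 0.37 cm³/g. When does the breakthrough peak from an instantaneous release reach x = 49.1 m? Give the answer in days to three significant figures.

Retardation factor R = 1 + ρ_b·K_d/n = 1 + 1.99 × 0.37/0.24 = 4.068.
Sorption retards both mechanisms: v_R = v/R = 0.4204 m/day, D_R = D/R = 0.009759 m²/day.
Peak time from v_R²t² + 2D_R t − x² = 0: t = (√(D_R² + v_R²x²) − D_R)/v_R².
√(D_R² + v_R²x²) = √(0.009759² + 0.4204² × 49.1²) = 20.64; v_R² = 0.1767.
t = (20.64 − 0.009759)/0.1767 = 117 days.

117 days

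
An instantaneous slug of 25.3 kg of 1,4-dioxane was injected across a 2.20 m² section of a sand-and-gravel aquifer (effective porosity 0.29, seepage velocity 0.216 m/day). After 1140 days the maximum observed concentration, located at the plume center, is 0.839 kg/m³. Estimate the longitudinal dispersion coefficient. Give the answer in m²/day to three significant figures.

0.156 m²/day

At the plume center C_max = M/(n_e·A·√(4πDt)), so D = M²/(4πt·(n_e·A·C_max)²).
n_e·A·C_max = 0.29 × 2.20 × 0.839 = 0.5353 kg/m.
D = 25.3²/(4π × 1140 × 0.5353²) = 0.156 m²/day.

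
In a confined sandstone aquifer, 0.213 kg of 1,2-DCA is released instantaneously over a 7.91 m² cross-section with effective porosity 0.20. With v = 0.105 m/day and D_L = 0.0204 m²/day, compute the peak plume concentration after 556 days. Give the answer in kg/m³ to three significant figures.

0.0113 kg/m³

The peak of an instantaneous 1D plume sits at x = vt; there the Gaussian factor is 1 and C_max = M/(n_e·A·√(4πDt)), where n_e·A is the pore area the mass is dissolved in.
√(4πDt) = √(4π × 0.0204 × 556) = 11.94 m, so C_max = 0.213/(0.20 × 7.91 × 11.94) = 0.0113 kg/m³.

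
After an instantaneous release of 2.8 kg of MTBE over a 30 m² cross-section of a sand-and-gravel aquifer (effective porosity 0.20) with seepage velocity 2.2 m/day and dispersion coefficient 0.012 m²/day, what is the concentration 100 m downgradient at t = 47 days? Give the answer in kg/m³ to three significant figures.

For an instantaneous plane source, C(x,t) = M/(n_e·A·√(4πDt)) · exp(−(x−vt)²/(4Dt)), with n_e·A the pore (flow) area.
Plume center vt = 2.2 × 47 = 103.4 m, so the well at 100 m is 3.4 m upgradient of the peak.
√(4πDt) = 2.662 m, giving peak height M/(n_e·A·√(4πDt)) = 2.8/(0.20 × 30 × 2.662) = 0.1753 kg/m³.
(x−vt)²/(4Dt) = (-3.4)²/(4 × 0.012 × 47) = 5.124; exp(−5.124) = 0.005952.
C = 0.1753 × 0.005952 = 0.00104 kg/m³.

0.00104 kg/m³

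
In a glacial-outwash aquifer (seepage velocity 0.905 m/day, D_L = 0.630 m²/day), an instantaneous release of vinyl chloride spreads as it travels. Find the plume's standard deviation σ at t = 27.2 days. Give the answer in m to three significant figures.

Dispersive spreading gives a Gaussian with σ² = 2Dt; advection only shifts the center.
σ = √(2 × 0.630 × 27.2) = 5.85 m.

5.85 m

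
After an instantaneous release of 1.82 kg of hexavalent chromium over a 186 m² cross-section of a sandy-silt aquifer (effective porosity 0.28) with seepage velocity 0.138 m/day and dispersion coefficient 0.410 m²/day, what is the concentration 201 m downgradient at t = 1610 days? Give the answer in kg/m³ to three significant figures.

For an instantaneous plane source, C(x,t) = M/(n_e·A·√(4πDt)) · exp(−(x−vt)²/(4Dt)), with n_e·A the pore (flow) area.
Plume center vt = 0.138 × 1610 = 222.18 m, so the well at 201 m is 21.18 m upgradient of the peak.
√(4πDt) = 91.08 m, giving peak height M/(n_e·A·√(4πDt)) = 1.82/(0.28 × 186 × 91.08) = 0.0003837 kg/m³.
(x−vt)²/(4Dt) = (-21.18)²/(4 × 0.410 × 1610) = 0.1699; exp(−0.1699) = 0.8437.
C = 0.0003837 × 0.8437 = 0.000324 kg/m³.

0.000324 kg/m³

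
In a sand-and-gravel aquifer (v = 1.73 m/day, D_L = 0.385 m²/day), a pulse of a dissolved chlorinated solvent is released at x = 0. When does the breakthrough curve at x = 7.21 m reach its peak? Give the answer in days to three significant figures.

4.04 days

For the 1D instantaneous-source solution, setting ∂C/∂t = 0 at fixed x gives v²t² + 2Dt − x² = 0, so t = (√(D² + v²x²) − D)/v².
√(D² + v²x²) = √(0.385² + 1.73² × 7.21²) = 12.48; v² = 2.9929.
t = (12.48 − 0.385)/2.9929 = 4.04 days (vs. the pure-advection estimate x/v = 4.17 d).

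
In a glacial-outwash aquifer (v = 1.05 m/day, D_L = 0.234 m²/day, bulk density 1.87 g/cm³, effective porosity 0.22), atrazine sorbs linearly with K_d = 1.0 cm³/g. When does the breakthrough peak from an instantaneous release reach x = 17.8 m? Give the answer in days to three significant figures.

159 days

Retardation factor R = 1 + ρ_b·K_d/n = 1 + 1.87 × 1.0/0.22 = 9.500.
Sorption retards both mechanisms: v_R = v/R = 0.1105 m/day, D_R = D/R = 0.02463 m²/day.
Peak time from v_R²t² + 2D_R t − x² = 0: t = (√(D_R² + v_R²x²) − D_R)/v_R².
√(D_R² + v_R²x²) = √(0.02463² + 0.1105² × 17.8²) = 1.967; v_R² = 0.01221.
t = (1.967 − 0.02463)/0.01221 = 159 days.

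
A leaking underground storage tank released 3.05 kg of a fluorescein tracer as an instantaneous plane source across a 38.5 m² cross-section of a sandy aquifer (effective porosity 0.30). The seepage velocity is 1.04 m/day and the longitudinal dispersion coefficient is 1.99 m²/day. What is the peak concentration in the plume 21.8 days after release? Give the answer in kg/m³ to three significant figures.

The peak of an instantaneous 1D plume sits at x = vt; there the Gaussian factor is 1 and C_max = M/(n_e·A·√(4πDt)), where n_e·A is the pore area the mass is dissolved in.
√(4πDt) = √(4π × 1.99 × 21.8) = 23.35 m, so C_max = 3.05/(0.30 × 38.5 × 23.35) = 0.0113 kg/m³.

0.0113 kg/m³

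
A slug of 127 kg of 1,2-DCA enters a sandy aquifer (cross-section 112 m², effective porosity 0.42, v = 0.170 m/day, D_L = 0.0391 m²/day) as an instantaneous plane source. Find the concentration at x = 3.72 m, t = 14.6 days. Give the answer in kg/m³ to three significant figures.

For an instantaneous plane source, C(x,t) = M/(n_e·A·√(4πDt)) · exp(−(x−vt)²/(4Dt)), with n_e·A the pore (flow) area.
Plume center vt = 0.170 × 14.6 = 2.482 m, so the well at 3.72 m is 1.238 m downgradient of the peak.
√(4πDt) = 2.678 m, giving peak height M/(n_e·A·√(4πDt)) = 127/(0.42 × 112 × 2.678) = 1.008 kg/m³.
(x−vt)²/(4Dt) = (1.238)²/(4 × 0.0391 × 14.6) = 0.6712; exp(−0.6712) = 0.5111.
C = 1.008 × 0.5111 = 0.515 kg/m³.

0.515 kg/m³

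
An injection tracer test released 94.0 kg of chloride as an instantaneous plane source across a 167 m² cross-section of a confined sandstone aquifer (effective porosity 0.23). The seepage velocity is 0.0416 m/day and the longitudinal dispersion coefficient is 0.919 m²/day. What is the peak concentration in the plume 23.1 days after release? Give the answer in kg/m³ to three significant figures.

The peak of an instantaneous 1D plume sits at x = vt; there the Gaussian factor is 1 and C_max = M/(n_e·A·√(4πDt)), where n_e·A is the pore area the mass is dissolved in.
√(4πDt) = √(4π × 0.919 × 23.1) = 16.33 m, so C_max = 94.0/(0.23 × 167 × 16.33) = 0.150 kg/m³.

0.150 kg/m³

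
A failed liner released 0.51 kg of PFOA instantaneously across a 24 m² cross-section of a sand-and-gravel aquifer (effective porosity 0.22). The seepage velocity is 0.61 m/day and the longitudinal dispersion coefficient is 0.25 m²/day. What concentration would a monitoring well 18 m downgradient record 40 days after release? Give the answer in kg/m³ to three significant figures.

0.00309 kg/m³

For an instantaneous plane source, C(x,t) = M/(n_e·A·√(4πDt)) · exp(−(x−vt)²/(4Dt)), with n_e·A the pore (flow) area.
Plume center vt = 0.61 × 40 = 24.4 m, so the well at 18 m is 6.4 m upgradient of the peak.
√(4πDt) = 11.21 m, giving peak height M/(n_e·A·√(4πDt)) = 0.51/(0.22 × 24 × 11.21) = 0.008616 kg/m³.
(x−vt)²/(4Dt) = (-6.4)²/(4 × 0.25 × 40) = 1.024; exp(−1.024) = 0.3592.
C = 0.008616 × 0.3592 = 0.00309 kg/m³.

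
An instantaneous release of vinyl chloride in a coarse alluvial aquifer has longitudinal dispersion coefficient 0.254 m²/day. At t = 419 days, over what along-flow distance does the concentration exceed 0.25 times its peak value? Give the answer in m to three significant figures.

The plume is Gaussian with σ = √(2Dt) = √(2 × 0.254 × 419) = 14.59 m.
C/C_peak = exp(−Δx²/(2σ²)) = 0.25 ⇒ Δx = σ·√(−2 ln 0.25) = 14.59 × 1.665 = 24.29 m.
Width = 2Δx = 48.6 m.

48.6 m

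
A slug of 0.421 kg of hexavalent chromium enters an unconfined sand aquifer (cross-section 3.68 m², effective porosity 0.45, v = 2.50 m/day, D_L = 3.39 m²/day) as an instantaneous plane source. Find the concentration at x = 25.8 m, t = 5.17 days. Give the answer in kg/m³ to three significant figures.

For an instantaneous plane source, C(x,t) = M/(n_e·A·√(4πDt)) · exp(−(x−vt)²/(4Dt)), with n_e·A the pore (flow) area.
Plume center vt = 2.50 × 5.17 = 12.925 m, so the well at 25.8 m is 12.875 m downgradient of the peak.
√(4πDt) = 14.84 m, giving peak height M/(n_e·A·√(4πDt)) = 0.421/(0.45 × 3.68 × 14.84) = 0.01713 kg/m³.
(x−vt)²/(4Dt) = (12.875)²/(4 × 3.39 × 5.17) = 2.365; exp(−2.365) = 0.09395.
C = 0.01713 × 0.09395 = 0.00161 kg/m³.

0.00161 kg/m³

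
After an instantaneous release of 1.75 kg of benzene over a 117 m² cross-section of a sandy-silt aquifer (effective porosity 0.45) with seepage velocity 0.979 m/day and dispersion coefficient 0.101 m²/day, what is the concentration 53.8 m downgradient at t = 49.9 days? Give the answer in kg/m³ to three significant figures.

0.00124 kg/m³

For an instantaneous plane source, C(x,t) = M/(n_e·A·√(4πDt)) · exp(−(x−vt)²/(4Dt)), with n_e·A the pore (flow) area.
Plume center vt = 0.979 × 49.9 = 48.8521 m, so the well at 53.8 m is 4.9479 m downgradient of the peak.
√(4πDt) = 7.958 m, giving peak height M/(n_e·A·√(4πDt)) = 1.75/(0.45 × 117 × 7.958) = 0.004177 kg/m³.
(x−vt)²/(4Dt) = (4.9479)²/(4 × 0.101 × 49.9) = 1.214; exp(−1.214) = 0.2970.
C = 0.004177 × 0.2970 = 0.00124 kg/m³.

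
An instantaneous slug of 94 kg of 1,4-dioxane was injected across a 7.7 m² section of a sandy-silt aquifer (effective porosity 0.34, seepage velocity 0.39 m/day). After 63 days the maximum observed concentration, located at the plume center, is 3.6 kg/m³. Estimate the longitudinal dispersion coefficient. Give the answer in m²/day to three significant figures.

0.126 m²/day

At the plume center C_max = M/(n_e·A·√(4πDt)), so D = M²/(4πt·(n_e·A·C_max)²).
n_e·A·C_max = 0.34 × 7.7 × 3.6 = 9.425 kg/m.
D = 94²/(4π × 63 × 9.425²) = 0.126 m²/day.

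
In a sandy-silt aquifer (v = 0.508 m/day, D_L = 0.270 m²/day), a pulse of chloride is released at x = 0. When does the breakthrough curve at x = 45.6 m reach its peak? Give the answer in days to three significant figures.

88.7 days

For the 1D instantaneous-source solution, setting ∂C/∂t = 0 at fixed x gives v²t² + 2Dt − x² = 0, so t = (√(D² + v²x²) − D)/v².
√(D² + v²x²) = √(0.270² + 0.508² × 45.6²) = 23.17; v² = 0.258064.
t = (23.17 − 0.270)/0.258064 = 88.7 days (vs. the pure-advection estimate x/v = 89.8 d).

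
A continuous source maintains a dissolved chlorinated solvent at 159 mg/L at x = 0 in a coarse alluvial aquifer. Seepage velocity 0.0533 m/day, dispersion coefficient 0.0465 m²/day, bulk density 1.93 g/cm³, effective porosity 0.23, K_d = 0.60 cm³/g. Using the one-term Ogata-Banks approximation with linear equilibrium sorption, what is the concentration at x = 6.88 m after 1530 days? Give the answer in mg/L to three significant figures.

145 mg/L

Retardation factor R = 1 + ρ_b·K_d/n = 1 + 1.93 × 0.60/0.23 = 6.035.
Sorption retards both mechanisms: v_R = v/R = 0.008832 m/day, D_R = D/R = 0.007705 m²/day.
v_R·t = 0.008832 × 1530 = 13.51296 m; 2√(D_R t) = 6.867 m; argument = (6.88 − 13.51296)/6.867 = -0.9659.
C = C₀ × ½·erfc(-0.9659) = 159 × 0.9140 = 145 mg/L.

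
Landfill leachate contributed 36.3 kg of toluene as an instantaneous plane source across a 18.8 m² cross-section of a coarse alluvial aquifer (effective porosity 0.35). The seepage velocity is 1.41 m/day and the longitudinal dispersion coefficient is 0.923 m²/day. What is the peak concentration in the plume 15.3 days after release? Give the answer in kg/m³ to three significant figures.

0.414 kg/m³

The peak of an instantaneous 1D plume sits at x = vt; there the Gaussian factor is 1 and C_max = M/(n_e·A·√(4πDt)), where n_e·A is the pore area the mass is dissolved in.
√(4πDt) = √(4π × 0.923 × 15.3) = 13.32 m, so C_max = 36.3/(0.35 × 18.8 × 13.32) = 0.414 kg/m³.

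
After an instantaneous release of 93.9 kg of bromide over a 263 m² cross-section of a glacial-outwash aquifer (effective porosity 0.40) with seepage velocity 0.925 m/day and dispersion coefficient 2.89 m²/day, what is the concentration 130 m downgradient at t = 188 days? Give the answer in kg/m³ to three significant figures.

0.00445 kg/m³

For an instantaneous plane source, C(x,t) = M/(n_e·A·√(4πDt)) · exp(−(x−vt)²/(4Dt)), with n_e·A the pore (flow) area.
Plume center vt = 0.925 × 188 = 173.9 m, so the well at 130 m is 43.9 m upgradient of the peak.
√(4πDt) = 82.63 m, giving peak height M/(n_e·A·√(4πDt)) = 93.9/(0.40 × 263 × 82.63) = 0.01080 kg/m³.
(x−vt)²/(4Dt) = (-43.9)²/(4 × 2.89 × 188) = 0.8868; exp(−0.8868) = 0.4120.
C = 0.01080 × 0.4120 = 0.00445 kg/m³.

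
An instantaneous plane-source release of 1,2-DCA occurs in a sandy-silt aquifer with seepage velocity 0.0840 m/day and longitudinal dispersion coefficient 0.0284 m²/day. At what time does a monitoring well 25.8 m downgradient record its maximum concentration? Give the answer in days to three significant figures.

303 days

For the 1D instantaneous-source solution, setting ∂C/∂t = 0 at fixed x gives v²t² + 2Dt − x² = 0, so t = (√(D² + v²x²) − D)/v².
√(D² + v²x²) = √(0.0284² + 0.0840² × 25.8²) = 2.167; v² = 0.007056.
t = (2.167 − 0.0284)/0.007056 = 303 days (vs. the pure-advection estimate x/v = 307 d).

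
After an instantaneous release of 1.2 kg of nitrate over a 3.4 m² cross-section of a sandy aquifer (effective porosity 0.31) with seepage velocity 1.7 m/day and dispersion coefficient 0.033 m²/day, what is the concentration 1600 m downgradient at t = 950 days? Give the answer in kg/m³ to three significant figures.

For an instantaneous plane source, C(x,t) = M/(n_e·A·√(4πDt)) · exp(−(x−vt)²/(4Dt)), with n_e·A the pore (flow) area.
Plume center vt = 1.7 × 950 = 1615 m, so the well at 1600 m is 15 m upgradient of the peak.
√(4πDt) = 19.85 m, giving peak height M/(n_e·A·√(4πDt)) = 1.2/(0.31 × 3.4 × 19.85) = 0.05736 kg/m³.
(x−vt)²/(4Dt) = (-15)²/(4 × 0.033 × 950) = 1.794; exp(−1.794) = 0.1663.
C = 0.05736 × 0.1663 = 0.00954 kg/m³.

0.00954 kg/m³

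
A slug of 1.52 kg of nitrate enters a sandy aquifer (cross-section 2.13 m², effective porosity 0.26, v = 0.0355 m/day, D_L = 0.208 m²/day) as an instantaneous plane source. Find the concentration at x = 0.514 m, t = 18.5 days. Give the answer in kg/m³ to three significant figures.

For an instantaneous plane source, C(x,t) = M/(n_e·A·√(4πDt)) · exp(−(x−vt)²/(4Dt)), with n_e·A the pore (flow) area.
Plume center vt = 0.0355 × 18.5 = 0.65675 m, so the well at 0.514 m is 0.14275 m upgradient of the peak.
√(4πDt) = 6.954 m, giving peak height M/(n_e·A·√(4πDt)) = 1.52/(0.26 × 2.13 × 6.954) = 0.3947 kg/m³.
(x−vt)²/(4Dt) = (-0.14275)²/(4 × 0.208 × 18.5) = 0.001324; exp(−0.001324) = 0.9987.
C = 0.3947 × 0.9987 = 0.394 kg/m³.

0.394 kg/m³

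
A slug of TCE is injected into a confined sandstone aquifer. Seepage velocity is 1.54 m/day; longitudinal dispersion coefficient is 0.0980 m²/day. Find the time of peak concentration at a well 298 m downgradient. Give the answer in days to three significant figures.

193 days

For the 1D instantaneous-source solution, setting ∂C/∂t = 0 at fixed x gives v²t² + 2Dt − x² = 0, so t = (√(D² + v²x²) − D)/v².
√(D² + v²x²) = √(0.0980² + 1.54² × 298²) = 458.9; v² = 2.3716.
t = (458.9 − 0.0980)/2.3716 = 193 days (vs. the pure-advection estimate x/v = 194 d).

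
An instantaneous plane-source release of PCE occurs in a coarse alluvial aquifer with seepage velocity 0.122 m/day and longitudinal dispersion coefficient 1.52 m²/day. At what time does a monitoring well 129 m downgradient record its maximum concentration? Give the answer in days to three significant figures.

960 days

For the 1D instantaneous-source solution, setting ∂C/∂t = 0 at fixed x gives v²t² + 2Dt − x² = 0, so t = (√(D² + v²x²) − D)/v².
√(D² + v²x²) = √(1.52² + 0.122² × 129²) = 15.81; v² = 0.014884.
t = (15.81 − 1.52)/0.014884 = 960 days (vs. the pure-advection estimate x/v = 1060 d).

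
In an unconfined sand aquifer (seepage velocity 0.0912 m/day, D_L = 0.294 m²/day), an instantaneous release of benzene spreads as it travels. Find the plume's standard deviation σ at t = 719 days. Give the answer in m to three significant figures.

Dispersive spreading gives a Gaussian with σ² = 2Dt; advection only shifts the center.
σ = √(2 × 0.294 × 719) = 20.6 m.

20.6 m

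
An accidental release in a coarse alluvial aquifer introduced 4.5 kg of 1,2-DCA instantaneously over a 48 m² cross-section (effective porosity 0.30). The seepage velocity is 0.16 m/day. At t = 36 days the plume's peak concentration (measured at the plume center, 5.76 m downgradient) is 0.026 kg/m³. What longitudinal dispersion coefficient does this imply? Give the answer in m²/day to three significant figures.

0.319 m²/day

At the plume center C_max = M/(n_e·A·√(4πDt)), so D = M²/(4πt·(n_e·A·C_max)²).
n_e·A·C_max = 0.30 × 48 × 0.026 = 0.3744 kg/m.
D = 4.5²/(4π × 36 × 0.3744²) = 0.319 m²/day.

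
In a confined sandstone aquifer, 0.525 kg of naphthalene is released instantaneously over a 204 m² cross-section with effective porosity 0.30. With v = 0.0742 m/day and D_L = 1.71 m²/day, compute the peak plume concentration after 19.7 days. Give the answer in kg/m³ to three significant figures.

0.000417 kg/m³

The peak of an instantaneous 1D plume sits at x = vt; there the Gaussian factor is 1 and C_max = M/(n_e·A·√(4πDt)), where n_e·A is the pore area the mass is dissolved in.
√(4πDt) = √(4π × 1.71 × 19.7) = 20.57 m, so C_max = 0.525/(0.30 × 204 × 20.57) = 0.000417 kg/m³.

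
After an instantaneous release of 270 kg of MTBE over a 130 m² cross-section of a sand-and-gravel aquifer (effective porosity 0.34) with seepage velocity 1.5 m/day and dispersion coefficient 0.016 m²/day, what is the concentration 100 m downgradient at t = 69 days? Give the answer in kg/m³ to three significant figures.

0.102 kg/m³

For an instantaneous plane source, C(x,t) = M/(n_e·A·√(4πDt)) · exp(−(x−vt)²/(4Dt)), with n_e·A the pore (flow) area.
Plume center vt = 1.5 × 69 = 103.5 m, so the well at 100 m is 3.5 m upgradient of the peak.
√(4πDt) = 3.725 m, giving peak height M/(n_e·A·√(4πDt)) = 270/(0.34 × 130 × 3.725) = 1.640 kg/m³.
(x−vt)²/(4Dt) = (-3.5)²/(4 × 0.016 × 69) = 2.774; exp(−2.774) = 0.06241.
C = 1.640 × 0.06241 = 0.102 kg/m³.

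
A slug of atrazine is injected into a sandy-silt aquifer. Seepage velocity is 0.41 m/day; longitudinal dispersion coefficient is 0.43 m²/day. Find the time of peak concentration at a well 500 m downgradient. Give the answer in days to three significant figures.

1220 days

For the 1D instantaneous-source solution, setting ∂C/∂t = 0 at fixed x gives v²t² + 2Dt − x² = 0, so t = (√(D² + v²x²) − D)/v².
√(D² + v²x²) = √(0.43² + 0.41² × 500²) = 205.0; v² = 0.1681.
t = (205.0 − 0.43)/0.1681 = 1220 days (vs. the pure-advection estimate x/v = 1220 d).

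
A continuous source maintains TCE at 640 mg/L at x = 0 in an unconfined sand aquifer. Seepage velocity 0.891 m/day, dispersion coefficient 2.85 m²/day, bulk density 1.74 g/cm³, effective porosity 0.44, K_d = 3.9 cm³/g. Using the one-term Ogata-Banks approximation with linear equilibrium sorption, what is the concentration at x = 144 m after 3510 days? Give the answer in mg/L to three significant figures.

Retardation factor R = 1 + ρ_b·K_d/n = 1 + 1.74 × 3.9/0.44 = 16.42.
Sorption retards both mechanisms: v_R = v/R = 0.05426 m/day, D_R = D/R = 0.1736 m²/day.
v_R·t = 0.05426 × 3510 = 190.4526 m; 2√(D_R t) = 49.37 m; argument = (144 − 190.4526)/49.37 = -0.9409.
C = C₀ × ½·erfc(-0.9409) = 640 × 0.9083 = 581 mg/L.

581 mg/L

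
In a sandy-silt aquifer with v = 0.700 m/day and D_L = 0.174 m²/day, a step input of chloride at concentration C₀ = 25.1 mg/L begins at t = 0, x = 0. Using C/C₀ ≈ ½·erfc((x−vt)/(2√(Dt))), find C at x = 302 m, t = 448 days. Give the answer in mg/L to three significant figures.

20.7 mg/L

For a continuous step input, C/C₀ ≈ ½·erfc((x−vt)/(2√(Dt))).
vt = 0.700 × 448 = 313.6 m and 2√(Dt) = 2√(0.174 × 448) = 17.66 m.
Argument (x−vt)/(2√(Dt)) = (302 − 313.6)/17.66 = -0.6569; ½·erfc(-0.6569) = 0.8236.
C = 25.1 × 0.8236 = 20.7 mg/L.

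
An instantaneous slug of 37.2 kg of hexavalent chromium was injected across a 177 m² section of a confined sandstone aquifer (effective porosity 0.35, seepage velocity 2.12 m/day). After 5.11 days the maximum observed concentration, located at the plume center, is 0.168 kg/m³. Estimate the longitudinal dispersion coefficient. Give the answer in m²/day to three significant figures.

0.199 m²/day

At the plume center C_max = M/(n_e·A·√(4πDt)), so D = M²/(4πt·(n_e·A·C_max)²).
n_e·A·C_max = 0.35 × 177 × 0.168 = 10.41 kg/m.
D = 37.2²/(4π × 5.11 × 10.41²) = 0.199 m²/day.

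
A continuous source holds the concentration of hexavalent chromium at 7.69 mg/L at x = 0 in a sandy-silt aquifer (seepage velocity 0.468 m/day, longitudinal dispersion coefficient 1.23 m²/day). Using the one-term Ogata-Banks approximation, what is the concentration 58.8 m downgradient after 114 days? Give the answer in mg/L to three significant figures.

2.86 mg/L

For a continuous step input, C/C₀ ≈ ½·erfc((x−vt)/(2√(Dt))).
vt = 0.468 × 114 = 53.352 m and 2√(Dt) = 2√(1.23 × 114) = 23.68 m.
Argument (x−vt)/(2√(Dt)) = (58.8 − 53.352)/23.68 = 0.2301; ½·erfc(0.2301) = 0.3724.
C = 7.69 × 0.3724 = 2.86 mg/L.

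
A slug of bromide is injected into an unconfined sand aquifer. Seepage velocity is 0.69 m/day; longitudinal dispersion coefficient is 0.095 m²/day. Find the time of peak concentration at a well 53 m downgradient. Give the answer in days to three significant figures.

76.6 days

For the 1D instantaneous-source solution, setting ∂C/∂t = 0 at fixed x gives v²t² + 2Dt − x² = 0, so t = (√(D² + v²x²) − D)/v².
√(D² + v²x²) = √(0.095² + 0.69² × 53²) = 36.57; v² = 0.4761.
t = (36.57 − 0.095)/0.4761 = 76.6 days (vs. the pure-advection estimate x/v = 76.8 d).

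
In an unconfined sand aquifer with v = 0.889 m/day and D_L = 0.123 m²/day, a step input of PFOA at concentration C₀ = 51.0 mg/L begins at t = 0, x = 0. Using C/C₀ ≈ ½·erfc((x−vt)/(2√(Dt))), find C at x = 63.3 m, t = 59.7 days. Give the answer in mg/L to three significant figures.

0.194 mg/L

For a continuous step input, C/C₀ ≈ ½·erfc((x−vt)/(2√(Dt))).
vt = 0.889 × 59.7 = 53.0733 m and 2√(Dt) = 2√(0.123 × 59.7) = 5.420 m.
Argument (x−vt)/(2√(Dt)) = (63.3 − 53.0733)/5.420 = 1.887; ½·erfc(1.887) = 0.003808.
C = 51.0 × 0.003808 = 0.194 mg/L.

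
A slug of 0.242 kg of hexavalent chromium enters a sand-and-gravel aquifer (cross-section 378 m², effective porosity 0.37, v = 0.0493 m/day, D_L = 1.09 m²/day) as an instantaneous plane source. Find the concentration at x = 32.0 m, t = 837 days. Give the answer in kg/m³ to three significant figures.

1.58e-05 kg/m³

For an instantaneous plane source, C(x,t) = M/(n_e·A·√(4πDt)) · exp(−(x−vt)²/(4Dt)), with n_e·A the pore (flow) area.
Plume center vt = 0.0493 × 837 = 41.2641 m, so the well at 32.0 m is 9.2641 m upgradient of the peak.
√(4πDt) = 107.1 m, giving peak height M/(n_e·A·√(4πDt)) = 0.242/(0.37 × 378 × 107.1) = 1.616e-05 kg/m³.
(x−vt)²/(4Dt) = (-9.2641)²/(4 × 1.09 × 837) = 0.02352; exp(−0.02352) = 0.9768.
C = 1.616e-05 × 0.9768 = 1.58e-05 kg/m³.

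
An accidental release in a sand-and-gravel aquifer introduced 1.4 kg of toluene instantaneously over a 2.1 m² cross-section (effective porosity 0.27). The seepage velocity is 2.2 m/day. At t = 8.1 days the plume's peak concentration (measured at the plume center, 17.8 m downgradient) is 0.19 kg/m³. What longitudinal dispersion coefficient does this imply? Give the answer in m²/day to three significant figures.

1.66 m²/day

At the plume center C_max = M/(n_e·A·√(4πDt)), so D = M²/(4πt·(n_e·A·C_max)²).
n_e·A·C_max = 0.27 × 2.1 × 0.19 = 0.1077 kg/m.
D = 1.4²/(4π × 8.1 × 0.1077²) = 1.66 m²/day.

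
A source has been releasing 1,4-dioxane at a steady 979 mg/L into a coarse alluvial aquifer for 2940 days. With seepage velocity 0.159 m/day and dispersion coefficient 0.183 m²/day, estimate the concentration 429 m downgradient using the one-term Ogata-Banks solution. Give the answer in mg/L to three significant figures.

861 mg/L

For a continuous step input, C/C₀ ≈ ½·erfc((x−vt)/(2√(Dt))).
vt = 0.159 × 2940 = 467.46 m and 2√(Dt) = 2√(0.183 × 2940) = 46.39 m.
Argument (x−vt)/(2√(Dt)) = (429 − 467.46)/46.39 = -0.8291; ½·erfc(-0.8291) = 0.8795.
C = 979 × 0.8795 = 861 mg/L.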